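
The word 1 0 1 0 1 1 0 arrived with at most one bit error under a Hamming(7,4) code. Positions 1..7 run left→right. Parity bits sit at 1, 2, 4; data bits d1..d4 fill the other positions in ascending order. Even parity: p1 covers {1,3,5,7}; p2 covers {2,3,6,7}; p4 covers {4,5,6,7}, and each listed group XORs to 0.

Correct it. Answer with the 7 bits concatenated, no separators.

s1 (pos 1,3,5,7): 1⊕1⊕1⊕0 = 1
s2 (pos 2,3,6,7): 0⊕1⊕1⊕0 = 0
s4 (pos 4,5,6,7): 0⊕1⊕1⊕0 = 0
Syndrome s4…s1 = 001 → error at position 1.
Flip position 1: 1010110 → 0010110

0010110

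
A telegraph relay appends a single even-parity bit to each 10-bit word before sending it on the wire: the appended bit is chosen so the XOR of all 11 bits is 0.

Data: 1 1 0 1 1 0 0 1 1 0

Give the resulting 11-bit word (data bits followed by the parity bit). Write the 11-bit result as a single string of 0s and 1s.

XOR of the 10 data bits: 1⊕1⊕0⊕1⊕1⊕0⊕0⊕1⊕1⊕0 = 0
Parity bit = 0 (so all 11 bits XOR to 0).

11011001100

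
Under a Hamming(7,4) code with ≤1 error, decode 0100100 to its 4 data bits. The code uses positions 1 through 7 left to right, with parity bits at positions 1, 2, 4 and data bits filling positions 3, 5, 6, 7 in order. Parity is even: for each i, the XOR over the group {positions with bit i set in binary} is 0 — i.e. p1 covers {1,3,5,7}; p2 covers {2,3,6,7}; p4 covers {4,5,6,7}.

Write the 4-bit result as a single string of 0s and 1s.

s1 (pos 1,3,5,7): 0⊕0⊕1⊕0 = 1
s2 (pos 2,3,6,7): 1⊕0⊕0⊕0 = 1
s4 (pos 4,5,6,7): 0⊕1⊕0⊕0 = 1
Syndrome s4…s1 = 111 → error at position 7.
Flip position 7: 0100100 → 0100101
Read data bits from positions 3,5,6,7: 0101

0101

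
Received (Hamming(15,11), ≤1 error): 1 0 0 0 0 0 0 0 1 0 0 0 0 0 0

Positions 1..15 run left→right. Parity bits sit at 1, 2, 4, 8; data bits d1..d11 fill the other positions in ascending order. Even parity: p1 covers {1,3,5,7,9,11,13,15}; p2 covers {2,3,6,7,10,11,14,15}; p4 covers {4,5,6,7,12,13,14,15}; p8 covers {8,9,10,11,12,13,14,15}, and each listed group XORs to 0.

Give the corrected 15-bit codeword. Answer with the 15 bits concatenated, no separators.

s1 (pos 1,3,5,7,9,11,13,15): 1⊕0⊕0⊕0⊕1⊕0⊕0⊕0 = 0
s2 (pos 2,3,6,7,10,11,14,15): 0⊕0⊕0⊕0⊕0⊕0⊕0⊕0 = 0
s4 (pos 4,5,6,7,12,13,14,15): 0⊕0⊕0⊕0⊕0⊕0⊕0⊕0 = 0
s8 (pos 8,9,10,11,12,13,14,15): 0⊕1⊕0⊕0⊕0⊕0⊕0⊕0 = 1
Syndrome s8…s1 = 1000 → error at position 8.
Flip position 8: 100000001000000 → 100000011000000

100000011000000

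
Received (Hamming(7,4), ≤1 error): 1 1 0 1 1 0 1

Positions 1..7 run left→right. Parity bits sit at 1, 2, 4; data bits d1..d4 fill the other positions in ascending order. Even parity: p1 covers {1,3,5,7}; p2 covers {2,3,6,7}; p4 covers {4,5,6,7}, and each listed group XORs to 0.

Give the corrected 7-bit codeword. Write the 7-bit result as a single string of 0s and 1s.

s1 (pos 1,3,5,7): 1⊕0⊕1⊕1 = 1
s2 (pos 2,3,6,7): 1⊕0⊕0⊕1 = 0
s4 (pos 4,5,6,7): 1⊕1⊕0⊕1 = 1
Syndrome s4…s1 = 101 → error at position 5.
Flip position 5: 1101101 → 1101001

1101001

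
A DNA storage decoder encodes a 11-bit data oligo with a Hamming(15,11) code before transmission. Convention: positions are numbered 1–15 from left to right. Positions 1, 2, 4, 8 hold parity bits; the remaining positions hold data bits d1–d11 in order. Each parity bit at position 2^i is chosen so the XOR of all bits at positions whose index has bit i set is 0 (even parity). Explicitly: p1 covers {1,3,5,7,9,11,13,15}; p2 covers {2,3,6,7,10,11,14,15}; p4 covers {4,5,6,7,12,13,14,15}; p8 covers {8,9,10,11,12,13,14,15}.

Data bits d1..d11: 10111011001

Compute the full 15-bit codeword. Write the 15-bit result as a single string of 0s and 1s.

111001101011001

Place data at non-parity positions: p1 p2 1 p4 0 1 1 p8 1 0 1 1 0 0 1
p1 (pos 1,3,5,7,9,11,13,15): XOR of data positions = 1⊕0⊕1⊕1⊕1⊕0⊕1 = 1
p2 (pos 2,3,6,7,10,11,14,15): XOR of data positions = 1⊕1⊕1⊕0⊕1⊕0⊕1 = 1
p4 (pos 4,5,6,7,12,13,14,15): XOR of data positions = 0⊕1⊕1⊕1⊕0⊕0⊕1 = 0
p8 (pos 8,9,10,11,12,13,14,15): XOR of data positions = 1⊕0⊕1⊕1⊕0⊕0⊕1 = 0
Codeword: 111001101011001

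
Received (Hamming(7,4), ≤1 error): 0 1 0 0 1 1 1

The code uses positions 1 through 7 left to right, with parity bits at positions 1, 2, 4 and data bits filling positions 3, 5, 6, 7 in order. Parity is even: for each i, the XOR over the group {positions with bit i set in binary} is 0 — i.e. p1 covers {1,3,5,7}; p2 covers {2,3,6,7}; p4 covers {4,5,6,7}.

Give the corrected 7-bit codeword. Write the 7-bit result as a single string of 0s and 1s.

0100101

s1 (pos 1,3,5,7): 0⊕0⊕1⊕1 = 0
s2 (pos 2,3,6,7): 1⊕0⊕1⊕1 = 1
s4 (pos 4,5,6,7): 0⊕1⊕1⊕1 = 1
Syndrome s4…s1 = 110 → error at position 6.
Flip position 6: 0100111 → 0100101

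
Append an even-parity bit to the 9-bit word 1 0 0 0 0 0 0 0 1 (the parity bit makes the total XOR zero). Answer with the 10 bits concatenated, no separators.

1000000010

XOR of the 9 data bits: 1⊕0⊕0⊕0⊕0⊕0⊕0⊕0⊕1 = 0
Parity bit = 0 (so all 10 bits XOR to 0).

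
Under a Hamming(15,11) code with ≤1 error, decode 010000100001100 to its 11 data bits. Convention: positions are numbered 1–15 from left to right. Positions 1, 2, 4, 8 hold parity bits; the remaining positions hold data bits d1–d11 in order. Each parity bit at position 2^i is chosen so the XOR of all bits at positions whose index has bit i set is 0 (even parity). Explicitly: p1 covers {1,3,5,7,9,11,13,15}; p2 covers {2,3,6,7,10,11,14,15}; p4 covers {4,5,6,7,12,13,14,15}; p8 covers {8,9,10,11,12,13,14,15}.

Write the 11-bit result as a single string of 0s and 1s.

s1 (pos 1,3,5,7,9,11,13,15): 0⊕0⊕0⊕1⊕0⊕0⊕1⊕0 = 0
s2 (pos 2,3,6,7,10,11,14,15): 1⊕0⊕0⊕1⊕0⊕0⊕0⊕0 = 0
s4 (pos 4,5,6,7,12,13,14,15): 0⊕0⊕0⊕1⊕1⊕1⊕0⊕0 = 1
s8 (pos 8,9,10,11,12,13,14,15): 0⊕0⊕0⊕0⊕1⊕1⊕0⊕0 = 0
Syndrome s8…s1 = 0100 → error at position 4.
Flip position 4: 010000100001100 → 010100100001100
Read data bits from positions 3,5,6,7,9,10,11,12,13,14,15: 00010001100

00010001100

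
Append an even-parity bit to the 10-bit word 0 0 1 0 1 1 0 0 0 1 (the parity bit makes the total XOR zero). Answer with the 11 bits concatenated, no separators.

XOR of the 10 data bits: 0⊕0⊕1⊕0⊕1⊕1⊕0⊕0⊕0⊕1 = 0
Parity bit = 0 (so all 11 bits XOR to 0).

00101100010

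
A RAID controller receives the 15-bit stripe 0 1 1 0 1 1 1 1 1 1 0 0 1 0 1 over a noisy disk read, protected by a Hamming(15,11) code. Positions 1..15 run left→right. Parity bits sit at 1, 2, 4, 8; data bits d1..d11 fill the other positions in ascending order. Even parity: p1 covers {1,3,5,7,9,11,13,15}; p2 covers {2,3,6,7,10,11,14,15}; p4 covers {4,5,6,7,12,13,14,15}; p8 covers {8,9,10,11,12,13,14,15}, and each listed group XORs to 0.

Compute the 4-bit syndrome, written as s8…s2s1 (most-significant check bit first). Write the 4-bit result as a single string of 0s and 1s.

1100

s1 (pos 1,3,5,7,9,11,13,15): 0⊕1⊕1⊕1⊕1⊕0⊕1⊕1 = 0
s2 (pos 2,3,6,7,10,11,14,15): 1⊕1⊕1⊕1⊕1⊕0⊕0⊕1 = 0
s4 (pos 4,5,6,7,12,13,14,15): 0⊕1⊕1⊕1⊕0⊕1⊕0⊕1 = 1
s8 (pos 8,9,10,11,12,13,14,15): 1⊕1⊕1⊕0⊕0⊕1⊕0⊕1 = 1
Syndrome s8…s1 = 1100 → error at position 12.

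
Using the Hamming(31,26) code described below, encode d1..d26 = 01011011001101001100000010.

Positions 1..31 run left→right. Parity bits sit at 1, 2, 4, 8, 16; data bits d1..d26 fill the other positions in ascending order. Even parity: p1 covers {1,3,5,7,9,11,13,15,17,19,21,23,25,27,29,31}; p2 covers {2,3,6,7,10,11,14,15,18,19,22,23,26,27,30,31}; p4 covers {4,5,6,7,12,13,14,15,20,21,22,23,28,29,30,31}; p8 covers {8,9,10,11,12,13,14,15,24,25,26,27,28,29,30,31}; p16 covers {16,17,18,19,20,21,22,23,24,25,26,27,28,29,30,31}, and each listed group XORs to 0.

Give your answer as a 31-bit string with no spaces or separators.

Place data at non-parity positions: p1 p2 0 p4 1 0 1 p8 1 0 1 1 0 0 1 p16 1 0 1 0 0 1 1 0 0 0 0 0 0 1 0
p1 (pos 1,3,5,7,9,11,13,15,17,19,21,23,25,27,29,31): XOR of data positions = 0⊕1⊕1⊕1⊕1⊕0⊕1⊕1⊕1⊕0⊕1⊕0⊕0⊕0⊕0 = 0
p2 (pos 2,3,6,7,10,11,14,15,18,19,22,23,26,27,30,31): XOR of data positions = 0⊕0⊕1⊕0⊕1⊕0⊕1⊕0⊕1⊕1⊕1⊕0⊕0⊕1⊕0 = 1
p4 (pos 4,5,6,7,12,13,14,15,20,21,22,23,28,29,30,31): XOR of data positions = 1⊕0⊕1⊕1⊕0⊕0⊕1⊕0⊕0⊕1⊕1⊕0⊕0⊕1⊕0 = 1
p8 (pos 8,9,10,11,12,13,14,15,24,25,26,27,28,29,30,31): XOR of data positions = 1⊕0⊕1⊕1⊕0⊕0⊕1⊕0⊕0⊕0⊕0⊕0⊕0⊕1⊕0 = 1
p16 (pos 16,17,18,19,20,21,22,23,24,25,26,27,28,29,30,31): XOR of data positions = 1⊕0⊕1⊕0⊕0⊕1⊕1⊕0⊕0⊕0⊕0⊕0⊕0⊕1⊕0 = 1
Codeword: 0101101110110011101001100000010

0101101110110011101001100000010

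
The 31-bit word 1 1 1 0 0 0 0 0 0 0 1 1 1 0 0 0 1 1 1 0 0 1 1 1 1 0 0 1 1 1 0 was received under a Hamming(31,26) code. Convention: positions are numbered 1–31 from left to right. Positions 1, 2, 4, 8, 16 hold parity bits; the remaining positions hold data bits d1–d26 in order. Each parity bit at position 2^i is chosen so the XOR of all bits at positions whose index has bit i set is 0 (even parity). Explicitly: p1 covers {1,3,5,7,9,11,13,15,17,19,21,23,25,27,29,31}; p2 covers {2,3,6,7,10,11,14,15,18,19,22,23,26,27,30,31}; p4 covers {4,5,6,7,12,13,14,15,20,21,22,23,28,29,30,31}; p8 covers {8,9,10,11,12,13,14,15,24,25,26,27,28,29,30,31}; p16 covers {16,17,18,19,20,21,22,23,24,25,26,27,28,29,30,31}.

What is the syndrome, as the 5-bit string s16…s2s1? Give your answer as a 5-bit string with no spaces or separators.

s1 (pos 1,3,5,7,9,11,13,15,17,19,21,23,25,27,29,31): 1⊕1⊕0⊕0⊕0⊕1⊕1⊕0⊕1⊕1⊕0⊕1⊕1⊕0⊕1⊕0 = 1
s2 (pos 2,3,6,7,10,11,14,15,18,19,22,23,26,27,30,31): 1⊕1⊕0⊕0⊕0⊕1⊕0⊕0⊕1⊕1⊕1⊕1⊕0⊕0⊕1⊕0 = 0
s4 (pos 4,5,6,7,12,13,14,15,20,21,22,23,28,29,30,31): 0⊕0⊕0⊕0⊕1⊕1⊕0⊕0⊕0⊕0⊕1⊕1⊕1⊕1⊕1⊕0 = 1
s8 (pos 8,9,10,11,12,13,14,15,24,25,26,27,28,29,30,31): 0⊕0⊕0⊕1⊕1⊕1⊕0⊕0⊕1⊕1⊕0⊕0⊕1⊕1⊕1⊕0 = 0
s16 (pos 16,17,18,19,20,21,22,23,24,25,26,27,28,29,30,31): 0⊕1⊕1⊕1⊕0⊕0⊕1⊕1⊕1⊕1⊕0⊕0⊕1⊕1⊕1⊕0 = 0
Syndrome s16…s1 = 00101 → error at position 5.

00101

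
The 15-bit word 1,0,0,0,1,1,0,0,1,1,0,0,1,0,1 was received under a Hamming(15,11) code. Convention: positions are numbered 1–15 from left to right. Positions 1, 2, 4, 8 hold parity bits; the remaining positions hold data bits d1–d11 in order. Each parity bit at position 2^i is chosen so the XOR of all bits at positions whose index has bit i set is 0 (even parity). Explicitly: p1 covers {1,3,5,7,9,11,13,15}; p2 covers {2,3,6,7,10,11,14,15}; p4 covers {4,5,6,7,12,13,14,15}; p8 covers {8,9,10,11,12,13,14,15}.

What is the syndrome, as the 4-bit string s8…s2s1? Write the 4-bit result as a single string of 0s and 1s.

s1 (pos 1,3,5,7,9,11,13,15): 1⊕0⊕1⊕0⊕1⊕0⊕1⊕1 = 1
s2 (pos 2,3,6,7,10,11,14,15): 0⊕0⊕1⊕0⊕1⊕0⊕0⊕1 = 1
s4 (pos 4,5,6,7,12,13,14,15): 0⊕1⊕1⊕0⊕0⊕1⊕0⊕1 = 0
s8 (pos 8,9,10,11,12,13,14,15): 0⊕1⊕1⊕0⊕0⊕1⊕0⊕1 = 0
Syndrome s8…s1 = 0011 → error at position 3.

0011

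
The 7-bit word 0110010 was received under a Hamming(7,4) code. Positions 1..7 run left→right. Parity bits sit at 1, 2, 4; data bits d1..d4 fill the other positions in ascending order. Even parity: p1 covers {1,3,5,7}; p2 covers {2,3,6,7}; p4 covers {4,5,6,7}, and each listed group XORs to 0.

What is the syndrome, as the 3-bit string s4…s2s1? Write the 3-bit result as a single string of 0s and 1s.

s1 (pos 1,3,5,7): 0⊕1⊕0⊕0 = 1
s2 (pos 2,3,6,7): 1⊕1⊕1⊕0 = 1
s4 (pos 4,5,6,7): 0⊕0⊕1⊕0 = 1
Syndrome s4…s1 = 111 → error at position 7.

111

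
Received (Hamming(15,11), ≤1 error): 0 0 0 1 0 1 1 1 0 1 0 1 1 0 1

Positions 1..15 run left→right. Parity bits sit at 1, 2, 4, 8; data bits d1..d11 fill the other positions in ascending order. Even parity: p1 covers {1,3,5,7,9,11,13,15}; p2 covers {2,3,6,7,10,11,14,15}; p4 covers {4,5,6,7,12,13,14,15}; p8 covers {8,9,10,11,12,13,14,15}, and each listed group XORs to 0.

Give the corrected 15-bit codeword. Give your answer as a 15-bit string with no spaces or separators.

000101111101101

s1 (pos 1,3,5,7,9,11,13,15): 0⊕0⊕0⊕1⊕0⊕0⊕1⊕1 = 1
s2 (pos 2,3,6,7,10,11,14,15): 0⊕0⊕1⊕1⊕1⊕0⊕0⊕1 = 0
s4 (pos 4,5,6,7,12,13,14,15): 1⊕0⊕1⊕1⊕1⊕1⊕0⊕1 = 0
s8 (pos 8,9,10,11,12,13,14,15): 1⊕0⊕1⊕0⊕1⊕1⊕0⊕1 = 1
Syndrome s8…s1 = 1001 → error at position 9.
Flip position 9: 000101110101101 → 000101111101101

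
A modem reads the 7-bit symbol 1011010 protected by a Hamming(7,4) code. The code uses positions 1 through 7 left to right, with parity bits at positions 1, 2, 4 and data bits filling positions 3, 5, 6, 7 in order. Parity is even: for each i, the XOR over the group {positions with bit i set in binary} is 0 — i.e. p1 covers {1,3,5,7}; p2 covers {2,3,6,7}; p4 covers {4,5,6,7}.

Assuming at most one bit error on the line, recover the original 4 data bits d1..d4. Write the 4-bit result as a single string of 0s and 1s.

s1 (pos 1,3,5,7): 1⊕1⊕0⊕0 = 0
s2 (pos 2,3,6,7): 0⊕1⊕1⊕0 = 0
s4 (pos 4,5,6,7): 1⊕0⊕1⊕0 = 0
Syndrome s4…s1 = 000 → no error.
Read data bits from positions 3,5,6,7: 1010

1010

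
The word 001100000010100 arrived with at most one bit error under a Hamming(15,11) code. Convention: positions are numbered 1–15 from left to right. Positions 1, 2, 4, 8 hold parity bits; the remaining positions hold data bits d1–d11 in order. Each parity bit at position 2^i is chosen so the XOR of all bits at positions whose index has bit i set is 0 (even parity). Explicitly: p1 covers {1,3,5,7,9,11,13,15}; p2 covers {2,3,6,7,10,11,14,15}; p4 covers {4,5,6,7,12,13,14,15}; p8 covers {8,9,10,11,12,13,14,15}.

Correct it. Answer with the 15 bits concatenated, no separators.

s1 (pos 1,3,5,7,9,11,13,15): 0⊕1⊕0⊕0⊕0⊕1⊕1⊕0 = 1
s2 (pos 2,3,6,7,10,11,14,15): 0⊕1⊕0⊕0⊕0⊕1⊕0⊕0 = 0
s4 (pos 4,5,6,7,12,13,14,15): 1⊕0⊕0⊕0⊕0⊕1⊕0⊕0 = 0
s8 (pos 8,9,10,11,12,13,14,15): 0⊕0⊕0⊕1⊕0⊕1⊕0⊕0 = 0
Syndrome s8…s1 = 0001 → error at position 1.
Flip position 1: 001100000010100 → 101100000010100

101100000010100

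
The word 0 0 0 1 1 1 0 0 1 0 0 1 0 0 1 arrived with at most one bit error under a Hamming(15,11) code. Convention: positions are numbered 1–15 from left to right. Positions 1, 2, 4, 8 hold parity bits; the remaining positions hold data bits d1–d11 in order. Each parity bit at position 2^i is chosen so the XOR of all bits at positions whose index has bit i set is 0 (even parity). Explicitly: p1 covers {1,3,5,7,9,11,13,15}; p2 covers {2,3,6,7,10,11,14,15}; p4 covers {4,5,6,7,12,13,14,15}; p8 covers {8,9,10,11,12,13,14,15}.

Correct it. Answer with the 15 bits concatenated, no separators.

s1 (pos 1,3,5,7,9,11,13,15): 0⊕0⊕1⊕0⊕1⊕0⊕0⊕1 = 1
s2 (pos 2,3,6,7,10,11,14,15): 0⊕0⊕1⊕0⊕0⊕0⊕0⊕1 = 0
s4 (pos 4,5,6,7,12,13,14,15): 1⊕1⊕1⊕0⊕1⊕0⊕0⊕1 = 1
s8 (pos 8,9,10,11,12,13,14,15): 0⊕1⊕0⊕0⊕1⊕0⊕0⊕1 = 1
Syndrome s8…s1 = 1101 → error at position 13.
Flip position 13: 000111001001001 → 000111001001101

000111001001101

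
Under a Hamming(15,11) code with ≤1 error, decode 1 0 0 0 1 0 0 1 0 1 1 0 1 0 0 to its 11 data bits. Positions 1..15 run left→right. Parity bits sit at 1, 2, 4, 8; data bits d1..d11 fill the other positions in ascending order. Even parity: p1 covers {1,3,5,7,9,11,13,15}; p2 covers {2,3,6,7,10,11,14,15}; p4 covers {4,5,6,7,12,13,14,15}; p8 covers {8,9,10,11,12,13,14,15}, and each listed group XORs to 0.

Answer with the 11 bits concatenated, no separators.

s1 (pos 1,3,5,7,9,11,13,15): 1⊕0⊕1⊕0⊕0⊕1⊕1⊕0 = 0
s2 (pos 2,3,6,7,10,11,14,15): 0⊕0⊕0⊕0⊕1⊕1⊕0⊕0 = 0
s4 (pos 4,5,6,7,12,13,14,15): 0⊕1⊕0⊕0⊕0⊕1⊕0⊕0 = 0
s8 (pos 8,9,10,11,12,13,14,15): 1⊕0⊕1⊕1⊕0⊕1⊕0⊕0 = 0
Syndrome s8…s1 = 0000 → no error.
Read data bits from positions 3,5,6,7,9,10,11,12,13,14,15: 01000110100

01000110100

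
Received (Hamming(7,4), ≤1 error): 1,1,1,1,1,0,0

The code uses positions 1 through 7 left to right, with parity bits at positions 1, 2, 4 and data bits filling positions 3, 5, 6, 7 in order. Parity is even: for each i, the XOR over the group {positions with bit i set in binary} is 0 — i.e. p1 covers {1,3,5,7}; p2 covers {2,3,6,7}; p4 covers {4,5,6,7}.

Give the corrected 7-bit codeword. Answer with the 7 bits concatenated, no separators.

0111100

s1 (pos 1,3,5,7): 1⊕1⊕1⊕0 = 1
s2 (pos 2,3,6,7): 1⊕1⊕0⊕0 = 0
s4 (pos 4,5,6,7): 1⊕1⊕0⊕0 = 0
Syndrome s4…s1 = 001 → error at position 1.
Flip position 1: 1111100 → 0111100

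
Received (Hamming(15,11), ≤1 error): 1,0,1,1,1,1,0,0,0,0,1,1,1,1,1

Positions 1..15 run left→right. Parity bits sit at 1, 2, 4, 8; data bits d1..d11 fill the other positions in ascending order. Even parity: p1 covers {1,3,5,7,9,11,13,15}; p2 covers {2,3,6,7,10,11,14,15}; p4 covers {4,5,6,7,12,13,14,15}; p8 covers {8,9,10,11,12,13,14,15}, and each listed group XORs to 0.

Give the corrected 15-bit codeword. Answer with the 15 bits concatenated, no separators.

101111000011101

s1 (pos 1,3,5,7,9,11,13,15): 1⊕1⊕1⊕0⊕0⊕1⊕1⊕1 = 0
s2 (pos 2,3,6,7,10,11,14,15): 0⊕1⊕1⊕0⊕0⊕1⊕1⊕1 = 1
s4 (pos 4,5,6,7,12,13,14,15): 1⊕1⊕1⊕0⊕1⊕1⊕1⊕1 = 1
s8 (pos 8,9,10,11,12,13,14,15): 0⊕0⊕0⊕1⊕1⊕1⊕1⊕1 = 1
Syndrome s8…s1 = 1110 → error at position 14.
Flip position 14: 101111000011111 → 101111000011101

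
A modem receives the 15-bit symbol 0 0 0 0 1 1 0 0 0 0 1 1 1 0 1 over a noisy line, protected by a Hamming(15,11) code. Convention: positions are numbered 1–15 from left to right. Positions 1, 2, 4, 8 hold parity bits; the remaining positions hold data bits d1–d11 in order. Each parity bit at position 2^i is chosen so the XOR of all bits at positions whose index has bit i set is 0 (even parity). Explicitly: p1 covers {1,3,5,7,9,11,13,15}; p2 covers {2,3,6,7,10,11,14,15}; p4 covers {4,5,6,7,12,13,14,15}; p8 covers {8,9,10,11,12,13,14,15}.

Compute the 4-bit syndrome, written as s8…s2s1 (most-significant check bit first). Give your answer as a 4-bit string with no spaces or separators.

s1 (pos 1,3,5,7,9,11,13,15): 0⊕0⊕1⊕0⊕0⊕1⊕1⊕1 = 0
s2 (pos 2,3,6,7,10,11,14,15): 0⊕0⊕1⊕0⊕0⊕1⊕0⊕1 = 1
s4 (pos 4,5,6,7,12,13,14,15): 0⊕1⊕1⊕0⊕1⊕1⊕0⊕1 = 1
s8 (pos 8,9,10,11,12,13,14,15): 0⊕0⊕0⊕1⊕1⊕1⊕0⊕1 = 0
Syndrome s8…s1 = 0110 → error at position 6.

0110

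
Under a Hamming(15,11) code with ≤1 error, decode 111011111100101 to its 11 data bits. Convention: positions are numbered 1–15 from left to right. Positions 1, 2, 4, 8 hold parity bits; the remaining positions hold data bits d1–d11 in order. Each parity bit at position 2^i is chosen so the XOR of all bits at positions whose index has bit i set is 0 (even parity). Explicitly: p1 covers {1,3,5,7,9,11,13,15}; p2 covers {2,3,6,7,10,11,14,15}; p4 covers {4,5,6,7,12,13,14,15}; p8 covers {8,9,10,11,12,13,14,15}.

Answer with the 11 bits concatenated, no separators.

s1 (pos 1,3,5,7,9,11,13,15): 1⊕1⊕1⊕1⊕1⊕0⊕1⊕1 = 1
s2 (pos 2,3,6,7,10,11,14,15): 1⊕1⊕1⊕1⊕1⊕0⊕0⊕1 = 0
s4 (pos 4,5,6,7,12,13,14,15): 0⊕1⊕1⊕1⊕0⊕1⊕0⊕1 = 1
s8 (pos 8,9,10,11,12,13,14,15): 1⊕1⊕1⊕0⊕0⊕1⊕0⊕1 = 1
Syndrome s8…s1 = 1101 → error at position 13.
Flip position 13: 111011111100101 → 111011111100001
Read data bits from positions 3,5,6,7,9,10,11,12,13,14,15: 11111100001

11111100001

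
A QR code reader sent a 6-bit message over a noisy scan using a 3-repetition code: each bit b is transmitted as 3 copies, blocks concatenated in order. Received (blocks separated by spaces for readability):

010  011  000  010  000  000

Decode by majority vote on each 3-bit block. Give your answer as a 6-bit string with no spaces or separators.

Block 1 (010): 1 one → 0
Block 2 (011): 2 ones → 1
Block 3 (000): 0 ones → 0
Block 4 (010): 1 one → 0
Block 5 (000): 0 ones → 0
Block 6 (000): 0 ones → 0

010000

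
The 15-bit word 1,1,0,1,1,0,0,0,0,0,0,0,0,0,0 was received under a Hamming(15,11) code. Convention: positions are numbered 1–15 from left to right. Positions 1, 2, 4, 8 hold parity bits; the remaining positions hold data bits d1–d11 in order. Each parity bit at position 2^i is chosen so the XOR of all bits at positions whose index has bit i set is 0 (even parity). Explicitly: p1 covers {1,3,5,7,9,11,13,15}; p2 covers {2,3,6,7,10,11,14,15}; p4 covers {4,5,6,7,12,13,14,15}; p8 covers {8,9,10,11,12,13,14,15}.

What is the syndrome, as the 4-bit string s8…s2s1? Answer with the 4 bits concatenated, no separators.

0010

s1 (pos 1,3,5,7,9,11,13,15): 1⊕0⊕1⊕0⊕0⊕0⊕0⊕0 = 0
s2 (pos 2,3,6,7,10,11,14,15): 1⊕0⊕0⊕0⊕0⊕0⊕0⊕0 = 1
s4 (pos 4,5,6,7,12,13,14,15): 1⊕1⊕0⊕0⊕0⊕0⊕0⊕0 = 0
s8 (pos 8,9,10,11,12,13,14,15): 0⊕0⊕0⊕0⊕0⊕0⊕0⊕0 = 0
Syndrome s8…s1 = 0010 → error at position 2.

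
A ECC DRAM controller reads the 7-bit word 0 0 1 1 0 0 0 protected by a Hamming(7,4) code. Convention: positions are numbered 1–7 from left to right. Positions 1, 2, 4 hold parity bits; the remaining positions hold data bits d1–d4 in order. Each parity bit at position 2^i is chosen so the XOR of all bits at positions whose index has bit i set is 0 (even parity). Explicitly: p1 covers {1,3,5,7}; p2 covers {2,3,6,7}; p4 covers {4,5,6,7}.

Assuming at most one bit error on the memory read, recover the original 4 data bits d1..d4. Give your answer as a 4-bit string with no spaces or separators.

1001

s1 (pos 1,3,5,7): 0⊕1⊕0⊕0 = 1
s2 (pos 2,3,6,7): 0⊕1⊕0⊕0 = 1
s4 (pos 4,5,6,7): 1⊕0⊕0⊕0 = 1
Syndrome s4…s1 = 111 → error at position 7.
Flip position 7: 0011000 → 0011001
Read data bits from positions 3,5,6,7: 1001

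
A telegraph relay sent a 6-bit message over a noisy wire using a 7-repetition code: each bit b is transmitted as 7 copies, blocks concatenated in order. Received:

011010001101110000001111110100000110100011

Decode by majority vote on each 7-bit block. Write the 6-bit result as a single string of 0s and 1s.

Block 1 (0110100): 3 ones → 0
Block 2 (0110111): 5 ones → 1
Block 3 (0000001): 1 one → 0
Block 4 (1111101): 6 ones → 1
Block 5 (0000011): 2 ones → 0
Block 6 (0100011): 3 ones → 0

010100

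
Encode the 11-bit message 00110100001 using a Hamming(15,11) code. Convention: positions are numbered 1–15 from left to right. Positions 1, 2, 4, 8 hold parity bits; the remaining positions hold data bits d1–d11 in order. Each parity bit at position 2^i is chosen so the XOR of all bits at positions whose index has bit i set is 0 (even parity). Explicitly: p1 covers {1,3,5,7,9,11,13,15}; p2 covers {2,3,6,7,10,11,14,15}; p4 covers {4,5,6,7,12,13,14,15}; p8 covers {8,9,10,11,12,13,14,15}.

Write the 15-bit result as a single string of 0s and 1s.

Place data at non-parity positions: p1 p2 0 p4 0 1 1 p8 0 1 0 0 0 0 1
p1 (pos 1,3,5,7,9,11,13,15): XOR of data positions = 0⊕0⊕1⊕0⊕0⊕0⊕1 = 0
p2 (pos 2,3,6,7,10,11,14,15): XOR of data positions = 0⊕1⊕1⊕1⊕0⊕0⊕1 = 0
p4 (pos 4,5,6,7,12,13,14,15): XOR of data positions = 0⊕1⊕1⊕0⊕0⊕0⊕1 = 1
p8 (pos 8,9,10,11,12,13,14,15): XOR of data positions = 0⊕1⊕0⊕0⊕0⊕0⊕1 = 0
Codeword: 000101100100001

000101100100001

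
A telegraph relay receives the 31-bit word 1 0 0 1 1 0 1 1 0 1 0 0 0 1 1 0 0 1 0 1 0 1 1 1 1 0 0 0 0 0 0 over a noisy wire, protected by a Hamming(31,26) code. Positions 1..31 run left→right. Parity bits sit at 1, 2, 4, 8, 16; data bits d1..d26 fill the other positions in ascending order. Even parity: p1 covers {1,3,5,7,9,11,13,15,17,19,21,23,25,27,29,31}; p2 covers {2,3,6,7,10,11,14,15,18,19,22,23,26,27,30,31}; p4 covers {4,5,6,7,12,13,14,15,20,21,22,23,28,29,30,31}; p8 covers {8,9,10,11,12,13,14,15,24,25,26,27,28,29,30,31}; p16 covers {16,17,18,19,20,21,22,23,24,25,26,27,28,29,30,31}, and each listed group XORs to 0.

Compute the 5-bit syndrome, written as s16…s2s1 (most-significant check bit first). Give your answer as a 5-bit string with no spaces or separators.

s1 (pos 1,3,5,7,9,11,13,15,17,19,21,23,25,27,29,31): 1⊕0⊕1⊕1⊕0⊕0⊕0⊕1⊕0⊕0⊕0⊕1⊕1⊕0⊕0⊕0 = 0
s2 (pos 2,3,6,7,10,11,14,15,18,19,22,23,26,27,30,31): 0⊕0⊕0⊕1⊕1⊕0⊕1⊕1⊕1⊕0⊕1⊕1⊕0⊕0⊕0⊕0 = 1
s4 (pos 4,5,6,7,12,13,14,15,20,21,22,23,28,29,30,31): 1⊕1⊕0⊕1⊕0⊕0⊕1⊕1⊕1⊕0⊕1⊕1⊕0⊕0⊕0⊕0 = 0
s8 (pos 8,9,10,11,12,13,14,15,24,25,26,27,28,29,30,31): 1⊕0⊕1⊕0⊕0⊕0⊕1⊕1⊕1⊕1⊕0⊕0⊕0⊕0⊕0⊕0 = 0
s16 (pos 16,17,18,19,20,21,22,23,24,25,26,27,28,29,30,31): 0⊕0⊕1⊕0⊕1⊕0⊕1⊕1⊕1⊕1⊕0⊕0⊕0⊕0⊕0⊕0 = 0
Syndrome s16…s1 = 00010 → error at position 2.

00010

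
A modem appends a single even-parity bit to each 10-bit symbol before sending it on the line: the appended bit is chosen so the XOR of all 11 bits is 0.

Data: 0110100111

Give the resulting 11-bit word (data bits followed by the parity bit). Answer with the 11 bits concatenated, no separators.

01101001110

XOR of the 10 data bits: 0⊕1⊕1⊕0⊕1⊕0⊕0⊕1⊕1⊕1 = 0
Parity bit = 0 (so all 11 bits XOR to 0).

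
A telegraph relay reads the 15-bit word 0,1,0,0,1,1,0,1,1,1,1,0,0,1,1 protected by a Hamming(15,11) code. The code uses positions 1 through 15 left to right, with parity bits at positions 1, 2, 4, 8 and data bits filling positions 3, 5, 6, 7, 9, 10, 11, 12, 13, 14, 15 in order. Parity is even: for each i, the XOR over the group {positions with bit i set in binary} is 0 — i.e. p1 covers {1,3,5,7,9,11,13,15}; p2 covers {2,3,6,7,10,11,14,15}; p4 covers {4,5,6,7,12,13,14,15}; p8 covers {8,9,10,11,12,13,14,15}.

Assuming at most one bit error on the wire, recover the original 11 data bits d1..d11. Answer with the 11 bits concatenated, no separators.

s1 (pos 1,3,5,7,9,11,13,15): 0⊕0⊕1⊕0⊕1⊕1⊕0⊕1 = 0
s2 (pos 2,3,6,7,10,11,14,15): 1⊕0⊕1⊕0⊕1⊕1⊕1⊕1 = 0
s4 (pos 4,5,6,7,12,13,14,15): 0⊕1⊕1⊕0⊕0⊕0⊕1⊕1 = 0
s8 (pos 8,9,10,11,12,13,14,15): 1⊕1⊕1⊕1⊕0⊕0⊕1⊕1 = 0
Syndrome s8…s1 = 0000 → no error.
Read data bits from positions 3,5,6,7,9,10,11,12,13,14,15: 01101110011

01101110011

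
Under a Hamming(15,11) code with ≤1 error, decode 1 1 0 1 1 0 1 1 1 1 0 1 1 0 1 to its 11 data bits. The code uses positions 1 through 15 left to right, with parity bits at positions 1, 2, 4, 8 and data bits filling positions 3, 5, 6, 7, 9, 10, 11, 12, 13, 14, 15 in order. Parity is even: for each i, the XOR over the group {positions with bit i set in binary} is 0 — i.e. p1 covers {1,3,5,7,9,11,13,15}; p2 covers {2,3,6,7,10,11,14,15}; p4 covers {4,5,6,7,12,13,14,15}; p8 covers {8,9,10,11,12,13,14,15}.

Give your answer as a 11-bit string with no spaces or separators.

01011101101

s1 (pos 1,3,5,7,9,11,13,15): 1⊕0⊕1⊕1⊕1⊕0⊕1⊕1 = 0
s2 (pos 2,3,6,7,10,11,14,15): 1⊕0⊕0⊕1⊕1⊕0⊕0⊕1 = 0
s4 (pos 4,5,6,7,12,13,14,15): 1⊕1⊕0⊕1⊕1⊕1⊕0⊕1 = 0
s8 (pos 8,9,10,11,12,13,14,15): 1⊕1⊕1⊕0⊕1⊕1⊕0⊕1 = 0
Syndrome s8…s1 = 0000 → no error.
Read data bits from positions 3,5,6,7,9,10,11,12,13,14,15: 01011101101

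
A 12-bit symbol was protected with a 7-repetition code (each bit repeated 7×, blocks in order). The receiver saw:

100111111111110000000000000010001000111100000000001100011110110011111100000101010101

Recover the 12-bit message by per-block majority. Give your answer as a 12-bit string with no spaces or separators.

Block 1 (1001111): 5 ones → 1
Block 2 (1111111): 7 ones → 1
Block 3 (0000000): 0 ones → 0
Block 4 (0000000): 0 ones → 0
Block 5 (1000100): 2 ones → 0
Block 6 (0111100): 4 ones → 1
Block 7 (0000000): 0 ones → 0
Block 8 (0110001): 3 ones → 0
Block 9 (1110110): 5 ones → 1
Block 10 (0111111): 6 ones → 1
Block 11 (0000010): 1 one → 0
Block 12 (1010101): 4 ones → 1

110001001101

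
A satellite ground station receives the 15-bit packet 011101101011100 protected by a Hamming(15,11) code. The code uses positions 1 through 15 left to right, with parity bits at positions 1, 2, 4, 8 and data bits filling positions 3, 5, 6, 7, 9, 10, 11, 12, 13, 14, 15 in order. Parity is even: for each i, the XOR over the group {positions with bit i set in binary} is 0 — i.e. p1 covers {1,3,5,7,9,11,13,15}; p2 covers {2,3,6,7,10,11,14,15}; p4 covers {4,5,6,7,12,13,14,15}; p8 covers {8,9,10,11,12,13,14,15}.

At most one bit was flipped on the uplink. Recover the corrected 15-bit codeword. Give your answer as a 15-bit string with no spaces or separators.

011101001011100

s1 (pos 1,3,5,7,9,11,13,15): 0⊕1⊕0⊕1⊕1⊕1⊕1⊕0 = 1
s2 (pos 2,3,6,7,10,11,14,15): 1⊕1⊕1⊕1⊕0⊕1⊕0⊕0 = 1
s4 (pos 4,5,6,7,12,13,14,15): 1⊕0⊕1⊕1⊕1⊕1⊕0⊕0 = 1
s8 (pos 8,9,10,11,12,13,14,15): 0⊕1⊕0⊕1⊕1⊕1⊕0⊕0 = 0
Syndrome s8…s1 = 0111 → error at position 7.
Flip position 7: 011101101011100 → 011101001011100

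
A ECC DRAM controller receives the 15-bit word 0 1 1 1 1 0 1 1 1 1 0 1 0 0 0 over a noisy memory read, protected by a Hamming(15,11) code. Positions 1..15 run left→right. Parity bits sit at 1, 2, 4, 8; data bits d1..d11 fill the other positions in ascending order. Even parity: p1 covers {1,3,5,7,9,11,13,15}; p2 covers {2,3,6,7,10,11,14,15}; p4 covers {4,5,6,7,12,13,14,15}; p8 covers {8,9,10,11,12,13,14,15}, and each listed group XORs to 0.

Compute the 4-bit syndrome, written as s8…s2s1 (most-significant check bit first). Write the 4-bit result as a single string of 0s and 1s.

s1 (pos 1,3,5,7,9,11,13,15): 0⊕1⊕1⊕1⊕1⊕0⊕0⊕0 = 0
s2 (pos 2,3,6,7,10,11,14,15): 1⊕1⊕0⊕1⊕1⊕0⊕0⊕0 = 0
s4 (pos 4,5,6,7,12,13,14,15): 1⊕1⊕0⊕1⊕1⊕0⊕0⊕0 = 0
s8 (pos 8,9,10,11,12,13,14,15): 1⊕1⊕1⊕0⊕1⊕0⊕0⊕0 = 0
Syndrome s8…s1 = 0000 → no error.

0000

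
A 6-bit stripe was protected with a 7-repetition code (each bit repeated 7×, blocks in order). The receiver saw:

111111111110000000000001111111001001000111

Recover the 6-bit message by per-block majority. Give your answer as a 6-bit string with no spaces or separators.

110101

Block 1 (1111111): 7 ones → 1
Block 2 (1111000): 4 ones → 1
Block 3 (0000000): 0 ones → 0
Block 4 (0011111): 5 ones → 1
Block 5 (1100100): 3 ones → 0
Block 6 (1000111): 4 ones → 1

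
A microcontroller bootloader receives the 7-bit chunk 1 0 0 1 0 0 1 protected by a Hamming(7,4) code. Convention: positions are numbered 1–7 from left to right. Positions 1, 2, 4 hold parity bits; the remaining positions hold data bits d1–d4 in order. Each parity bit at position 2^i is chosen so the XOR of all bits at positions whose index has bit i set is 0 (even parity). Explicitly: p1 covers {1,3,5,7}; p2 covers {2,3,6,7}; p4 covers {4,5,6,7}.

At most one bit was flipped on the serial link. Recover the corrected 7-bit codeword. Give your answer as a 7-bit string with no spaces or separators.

s1 (pos 1,3,5,7): 1⊕0⊕0⊕1 = 0
s2 (pos 2,3,6,7): 0⊕0⊕0⊕1 = 1
s4 (pos 4,5,6,7): 1⊕0⊕0⊕1 = 0
Syndrome s4…s1 = 010 → error at position 2.
Flip position 2: 1001001 → 1101001

1101001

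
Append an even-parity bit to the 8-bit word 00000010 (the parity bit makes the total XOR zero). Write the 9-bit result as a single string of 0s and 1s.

000000101

XOR of the 8 data bits: 0⊕0⊕0⊕0⊕0⊕0⊕1⊕0 = 1
Parity bit = 1 (so all 9 bits XOR to 0).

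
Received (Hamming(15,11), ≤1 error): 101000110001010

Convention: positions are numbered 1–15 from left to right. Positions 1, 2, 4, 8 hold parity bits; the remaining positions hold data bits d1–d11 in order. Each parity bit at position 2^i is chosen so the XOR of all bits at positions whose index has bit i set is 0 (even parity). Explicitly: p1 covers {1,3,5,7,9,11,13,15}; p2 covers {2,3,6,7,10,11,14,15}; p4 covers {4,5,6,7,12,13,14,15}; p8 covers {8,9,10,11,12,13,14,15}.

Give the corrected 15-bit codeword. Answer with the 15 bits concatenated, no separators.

s1 (pos 1,3,5,7,9,11,13,15): 1⊕1⊕0⊕1⊕0⊕0⊕0⊕0 = 1
s2 (pos 2,3,6,7,10,11,14,15): 0⊕1⊕0⊕1⊕0⊕0⊕1⊕0 = 1
s4 (pos 4,5,6,7,12,13,14,15): 0⊕0⊕0⊕1⊕1⊕0⊕1⊕0 = 1
s8 (pos 8,9,10,11,12,13,14,15): 1⊕0⊕0⊕0⊕1⊕0⊕1⊕0 = 1
Syndrome s8…s1 = 1111 → error at position 15.
Flip position 15: 101000110001010 → 101000110001011

101000110001011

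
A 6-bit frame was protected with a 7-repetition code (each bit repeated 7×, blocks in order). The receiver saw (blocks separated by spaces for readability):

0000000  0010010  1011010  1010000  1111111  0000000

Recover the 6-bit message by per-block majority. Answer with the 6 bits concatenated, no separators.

Block 1 (0000000): 0 ones → 0
Block 2 (0010010): 2 ones → 0
Block 3 (1011010): 4 ones → 1
Block 4 (1010000): 2 ones → 0
Block 5 (1111111): 7 ones → 1
Block 6 (0000000): 0 ones → 0

001010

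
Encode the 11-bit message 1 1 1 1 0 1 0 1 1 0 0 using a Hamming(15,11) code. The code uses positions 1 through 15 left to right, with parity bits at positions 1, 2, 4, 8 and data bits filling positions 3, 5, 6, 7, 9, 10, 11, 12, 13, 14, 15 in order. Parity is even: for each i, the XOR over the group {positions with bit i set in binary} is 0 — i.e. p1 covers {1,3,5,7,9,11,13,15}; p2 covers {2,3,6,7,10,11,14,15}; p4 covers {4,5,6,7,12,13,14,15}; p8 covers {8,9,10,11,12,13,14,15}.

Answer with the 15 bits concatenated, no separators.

001111110101100

Place data at non-parity positions: p1 p2 1 p4 1 1 1 p8 0 1 0 1 1 0 0
p1 (pos 1,3,5,7,9,11,13,15): XOR of data positions = 1⊕1⊕1⊕0⊕0⊕1⊕0 = 0
p2 (pos 2,3,6,7,10,11,14,15): XOR of data positions = 1⊕1⊕1⊕1⊕0⊕0⊕0 = 0
p4 (pos 4,5,6,7,12,13,14,15): XOR of data positions = 1⊕1⊕1⊕1⊕1⊕0⊕0 = 1
p8 (pos 8,9,10,11,12,13,14,15): XOR of data positions = 0⊕1⊕0⊕1⊕1⊕0⊕0 = 1
Codeword: 001111110101100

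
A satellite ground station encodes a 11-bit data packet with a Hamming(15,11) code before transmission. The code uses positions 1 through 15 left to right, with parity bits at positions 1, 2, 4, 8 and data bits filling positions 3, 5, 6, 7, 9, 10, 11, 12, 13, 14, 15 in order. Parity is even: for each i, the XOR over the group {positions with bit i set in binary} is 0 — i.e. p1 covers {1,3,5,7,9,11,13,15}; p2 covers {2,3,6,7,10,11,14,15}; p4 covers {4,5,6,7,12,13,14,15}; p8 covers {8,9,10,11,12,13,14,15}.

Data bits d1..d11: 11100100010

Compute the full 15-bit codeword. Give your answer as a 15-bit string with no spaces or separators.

001111000100010

Place data at non-parity positions: p1 p2 1 p4 1 1 0 p8 0 1 0 0 0 1 0
p1 (pos 1,3,5,7,9,11,13,15): XOR of data positions = 1⊕1⊕0⊕0⊕0⊕0⊕0 = 0
p2 (pos 2,3,6,7,10,11,14,15): XOR of data positions = 1⊕1⊕0⊕1⊕0⊕1⊕0 = 0
p4 (pos 4,5,6,7,12,13,14,15): XOR of data positions = 1⊕1⊕0⊕0⊕0⊕1⊕0 = 1
p8 (pos 8,9,10,11,12,13,14,15): XOR of data positions = 0⊕1⊕0⊕0⊕0⊕1⊕0 = 0
Codeword: 001111000100010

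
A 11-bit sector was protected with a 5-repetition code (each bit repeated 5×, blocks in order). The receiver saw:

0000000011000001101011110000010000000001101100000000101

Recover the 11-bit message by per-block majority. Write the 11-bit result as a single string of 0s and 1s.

Block 1 (00000): 0 ones → 0
Block 2 (00011): 2 ones → 0
Block 3 (00000): 0 ones → 0
Block 4 (11010): 3 ones → 1
Block 5 (11110): 4 ones → 1
Block 6 (00001): 1 one → 0
Block 7 (00000): 0 ones → 0
Block 8 (00001): 1 one → 0
Block 9 (10110): 3 ones → 1
Block 10 (00000): 0 ones → 0
Block 11 (00101): 2 ones → 0

00011000100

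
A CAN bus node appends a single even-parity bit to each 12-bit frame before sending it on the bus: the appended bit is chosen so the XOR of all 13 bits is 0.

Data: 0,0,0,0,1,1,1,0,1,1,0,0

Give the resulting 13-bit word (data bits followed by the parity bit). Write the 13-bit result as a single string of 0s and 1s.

0000111011001

XOR of the 12 data bits: 0⊕0⊕0⊕0⊕1⊕1⊕1⊕0⊕1⊕1⊕0⊕0 = 1
Parity bit = 1 (so all 13 bits XOR to 0).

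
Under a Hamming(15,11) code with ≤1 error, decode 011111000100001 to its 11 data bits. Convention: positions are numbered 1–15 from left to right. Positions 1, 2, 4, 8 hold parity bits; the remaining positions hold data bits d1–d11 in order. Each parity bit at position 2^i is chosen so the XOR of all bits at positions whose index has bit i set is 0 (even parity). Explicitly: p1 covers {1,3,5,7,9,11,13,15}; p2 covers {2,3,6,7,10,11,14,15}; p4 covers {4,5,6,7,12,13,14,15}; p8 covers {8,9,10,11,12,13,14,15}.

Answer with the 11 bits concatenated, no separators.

s1 (pos 1,3,5,7,9,11,13,15): 0⊕1⊕1⊕0⊕0⊕0⊕0⊕1 = 1
s2 (pos 2,3,6,7,10,11,14,15): 1⊕1⊕1⊕0⊕1⊕0⊕0⊕1 = 1
s4 (pos 4,5,6,7,12,13,14,15): 1⊕1⊕1⊕0⊕0⊕0⊕0⊕1 = 0
s8 (pos 8,9,10,11,12,13,14,15): 0⊕0⊕1⊕0⊕0⊕0⊕0⊕1 = 0
Syndrome s8…s1 = 0011 → error at position 3.
Flip position 3: 011111000100001 → 010111000100001
Read data bits from positions 3,5,6,7,9,10,11,12,13,14,15: 01100100001

01100100001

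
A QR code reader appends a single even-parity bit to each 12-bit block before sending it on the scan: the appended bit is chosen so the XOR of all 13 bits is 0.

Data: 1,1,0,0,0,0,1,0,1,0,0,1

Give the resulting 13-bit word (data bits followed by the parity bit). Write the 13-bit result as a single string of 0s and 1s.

XOR of the 12 data bits: 1⊕1⊕0⊕0⊕0⊕0⊕1⊕0⊕1⊕0⊕0⊕1 = 1
Parity bit = 1 (so all 13 bits XOR to 0).

1100001010011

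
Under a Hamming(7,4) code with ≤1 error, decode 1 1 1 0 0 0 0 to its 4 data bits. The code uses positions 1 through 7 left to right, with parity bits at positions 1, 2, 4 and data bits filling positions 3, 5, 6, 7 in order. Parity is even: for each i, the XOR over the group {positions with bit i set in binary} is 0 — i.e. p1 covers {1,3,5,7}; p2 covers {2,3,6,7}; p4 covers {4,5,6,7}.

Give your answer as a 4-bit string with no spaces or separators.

1000

s1 (pos 1,3,5,7): 1⊕1⊕0⊕0 = 0
s2 (pos 2,3,6,7): 1⊕1⊕0⊕0 = 0
s4 (pos 4,5,6,7): 0⊕0⊕0⊕0 = 0
Syndrome s4…s1 = 000 → no error.
Read data bits from positions 3,5,6,7: 1000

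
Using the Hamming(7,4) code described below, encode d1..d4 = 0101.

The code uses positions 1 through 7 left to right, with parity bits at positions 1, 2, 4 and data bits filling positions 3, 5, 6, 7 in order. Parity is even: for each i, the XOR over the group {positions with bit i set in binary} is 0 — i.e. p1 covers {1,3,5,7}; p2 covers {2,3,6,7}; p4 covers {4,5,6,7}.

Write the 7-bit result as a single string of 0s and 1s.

0100101

Place data at non-parity positions: p1 p2 0 p4 1 0 1
p1 (pos 1,3,5,7): XOR of data positions = 0⊕1⊕1 = 0
p2 (pos 2,3,6,7): XOR of data positions = 0⊕0⊕1 = 1
p4 (pos 4,5,6,7): XOR of data positions = 1⊕0⊕1 = 0
Codeword: 0100101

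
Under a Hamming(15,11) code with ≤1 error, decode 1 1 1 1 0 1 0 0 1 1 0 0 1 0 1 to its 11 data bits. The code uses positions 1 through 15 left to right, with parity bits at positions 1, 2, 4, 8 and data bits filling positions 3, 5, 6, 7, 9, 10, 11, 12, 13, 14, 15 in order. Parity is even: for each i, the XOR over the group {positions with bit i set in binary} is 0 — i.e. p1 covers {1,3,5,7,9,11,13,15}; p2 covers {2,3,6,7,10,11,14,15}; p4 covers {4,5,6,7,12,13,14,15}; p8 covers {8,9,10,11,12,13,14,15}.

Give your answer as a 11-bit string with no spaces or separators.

00101100101

s1 (pos 1,3,5,7,9,11,13,15): 1⊕1⊕0⊕0⊕1⊕0⊕1⊕1 = 1
s2 (pos 2,3,6,7,10,11,14,15): 1⊕1⊕1⊕0⊕1⊕0⊕0⊕1 = 1
s4 (pos 4,5,6,7,12,13,14,15): 1⊕0⊕1⊕0⊕0⊕1⊕0⊕1 = 0
s8 (pos 8,9,10,11,12,13,14,15): 0⊕1⊕1⊕0⊕0⊕1⊕0⊕1 = 0
Syndrome s8…s1 = 0011 → error at position 3.
Flip position 3: 111101001100101 → 110101001100101
Read data bits from positions 3,5,6,7,9,10,11,12,13,14,15: 00101100101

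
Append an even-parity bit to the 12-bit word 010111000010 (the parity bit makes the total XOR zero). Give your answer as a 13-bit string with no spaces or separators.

XOR of the 12 data bits: 0⊕1⊕0⊕1⊕1⊕1⊕0⊕0⊕0⊕0⊕1⊕0 = 1
Parity bit = 1 (so all 13 bits XOR to 0).

0101110000101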